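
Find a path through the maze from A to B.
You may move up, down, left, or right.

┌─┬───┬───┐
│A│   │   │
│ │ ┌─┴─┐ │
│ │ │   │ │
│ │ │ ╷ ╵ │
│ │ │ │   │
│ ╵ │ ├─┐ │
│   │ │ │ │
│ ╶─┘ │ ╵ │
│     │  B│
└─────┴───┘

Finding the shortest path through the maze:
Path length: 14 steps
Directions: down → down → down → down → right → right → up → up → up → right → down → right → down → down

Solution:

┌─┬───┬───┐
│A│   │   │
│ │ ┌─┴─┐ │
│↓│ │↱ ↓│ │
│ │ │ ╷ ╵ │
│↓│ │↑│↳ ↓│
│ ╵ │ ├─┐ │
│↓  │↑│ │↓│
│ ╶─┘ │ ╵ │
│↳ → ↑│  B│
└─────┴───┘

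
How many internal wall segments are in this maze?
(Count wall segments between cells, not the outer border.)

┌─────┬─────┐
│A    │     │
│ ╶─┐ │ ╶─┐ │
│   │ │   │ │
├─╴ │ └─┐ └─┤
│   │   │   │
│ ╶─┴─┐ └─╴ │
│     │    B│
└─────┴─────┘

Counting internal wall segments:
Total internal walls: 15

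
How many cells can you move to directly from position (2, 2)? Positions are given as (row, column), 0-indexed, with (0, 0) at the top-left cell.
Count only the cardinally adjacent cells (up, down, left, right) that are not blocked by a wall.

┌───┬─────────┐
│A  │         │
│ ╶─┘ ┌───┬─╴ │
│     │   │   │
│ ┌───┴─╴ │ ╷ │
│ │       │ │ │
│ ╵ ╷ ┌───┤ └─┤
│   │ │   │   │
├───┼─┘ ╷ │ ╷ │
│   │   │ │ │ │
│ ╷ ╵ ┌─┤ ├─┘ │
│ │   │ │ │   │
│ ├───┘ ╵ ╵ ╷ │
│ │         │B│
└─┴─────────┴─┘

Checking passable neighbors of (2, 2):
Neighbors: (3, 2), (2, 1), (2, 3)
Count: 3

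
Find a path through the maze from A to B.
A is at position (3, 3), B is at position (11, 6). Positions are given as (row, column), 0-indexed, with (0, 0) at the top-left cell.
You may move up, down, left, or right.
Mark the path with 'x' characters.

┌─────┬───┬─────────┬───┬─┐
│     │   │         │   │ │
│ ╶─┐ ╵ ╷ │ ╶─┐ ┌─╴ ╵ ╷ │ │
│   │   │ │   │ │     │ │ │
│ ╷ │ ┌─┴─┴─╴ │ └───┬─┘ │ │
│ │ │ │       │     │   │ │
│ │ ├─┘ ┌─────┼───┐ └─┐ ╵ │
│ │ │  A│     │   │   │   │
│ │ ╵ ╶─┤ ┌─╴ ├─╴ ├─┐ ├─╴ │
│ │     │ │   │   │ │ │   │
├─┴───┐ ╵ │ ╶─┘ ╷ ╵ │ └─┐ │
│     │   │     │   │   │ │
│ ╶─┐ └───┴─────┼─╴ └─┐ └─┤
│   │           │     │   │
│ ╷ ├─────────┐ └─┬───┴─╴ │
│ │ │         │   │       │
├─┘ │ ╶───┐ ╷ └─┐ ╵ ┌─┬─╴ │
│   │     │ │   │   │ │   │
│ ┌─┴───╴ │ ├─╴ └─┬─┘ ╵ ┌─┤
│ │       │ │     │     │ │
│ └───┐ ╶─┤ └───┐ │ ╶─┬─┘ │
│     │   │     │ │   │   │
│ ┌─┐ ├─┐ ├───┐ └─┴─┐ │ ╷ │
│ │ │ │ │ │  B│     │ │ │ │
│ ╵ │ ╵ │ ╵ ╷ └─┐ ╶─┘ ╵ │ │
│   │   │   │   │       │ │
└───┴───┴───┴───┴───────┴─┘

Finding the shortest path from (3, 3) to (11, 6):
Path length: 55 steps
Directions: up → right → right → right → up → left → up → right → right → down → down → right → right → down → right → down → down → right → down → right → down → down → left → down → left → left → down → right → down → down → left → left → up → left → up → left → left → up → up → up → left → left → left → down → right → right → down → left → down → right → down → down → right → up → right

Solution:

┌─────┬───┬─────────┬───┬─┐
│     │   │x x x    │   │ │
│ ╶─┐ ╵ ╷ │ ╶─┐ ┌─╴ ╵ ╷ │ │
│   │   │ │x x│x│     │ │ │
│ ╷ │ ┌─┴─┴─╴ │ └───┬─┘ │ │
│ │ │ │x x x x│x x x│   │ │
│ │ ├─┘ ┌─────┼───┐ └─┐ ╵ │
│ │ │  A│     │   │x x│   │
│ │ ╵ ╶─┤ ┌─╴ ├─╴ ├─┐ ├─╴ │
│ │     │ │   │   │ │x│   │
├─┴───┐ ╵ │ ╶─┘ ╷ ╵ │ └─┐ │
│     │   │     │   │x x│ │
│ ╶─┐ └───┴─────┼─╴ └─┐ └─┤
│   │           │     │x x│
│ ╷ ├─────────┐ └─┬───┴─╴ │
│ │ │x x x x  │   │      x│
├─┘ │ ╶───┐ ╷ └─┐ ╵ ┌─┬─╴ │
│   │x x x│x│   │   │ │x x│
│ ┌─┴───╴ │ ├─╴ └─┬─┘ ╵ ┌─┤
│ │    x x│x│     │x x x│ │
│ └───┐ ╶─┤ └───┐ │ ╶─┬─┘ │
│     │x x│x x x│ │x x│   │
│ ┌─┐ ├─┐ ├───┐ └─┴─┐ │ ╷ │
│ │ │ │ │x│x B│x x  │x│ │ │
│ ╵ │ ╵ │ ╵ ╷ └─┐ ╶─┘ ╵ │ │
│   │   │x x│   │x x x  │ │
└───┴───┴───┴───┴───────┴─┘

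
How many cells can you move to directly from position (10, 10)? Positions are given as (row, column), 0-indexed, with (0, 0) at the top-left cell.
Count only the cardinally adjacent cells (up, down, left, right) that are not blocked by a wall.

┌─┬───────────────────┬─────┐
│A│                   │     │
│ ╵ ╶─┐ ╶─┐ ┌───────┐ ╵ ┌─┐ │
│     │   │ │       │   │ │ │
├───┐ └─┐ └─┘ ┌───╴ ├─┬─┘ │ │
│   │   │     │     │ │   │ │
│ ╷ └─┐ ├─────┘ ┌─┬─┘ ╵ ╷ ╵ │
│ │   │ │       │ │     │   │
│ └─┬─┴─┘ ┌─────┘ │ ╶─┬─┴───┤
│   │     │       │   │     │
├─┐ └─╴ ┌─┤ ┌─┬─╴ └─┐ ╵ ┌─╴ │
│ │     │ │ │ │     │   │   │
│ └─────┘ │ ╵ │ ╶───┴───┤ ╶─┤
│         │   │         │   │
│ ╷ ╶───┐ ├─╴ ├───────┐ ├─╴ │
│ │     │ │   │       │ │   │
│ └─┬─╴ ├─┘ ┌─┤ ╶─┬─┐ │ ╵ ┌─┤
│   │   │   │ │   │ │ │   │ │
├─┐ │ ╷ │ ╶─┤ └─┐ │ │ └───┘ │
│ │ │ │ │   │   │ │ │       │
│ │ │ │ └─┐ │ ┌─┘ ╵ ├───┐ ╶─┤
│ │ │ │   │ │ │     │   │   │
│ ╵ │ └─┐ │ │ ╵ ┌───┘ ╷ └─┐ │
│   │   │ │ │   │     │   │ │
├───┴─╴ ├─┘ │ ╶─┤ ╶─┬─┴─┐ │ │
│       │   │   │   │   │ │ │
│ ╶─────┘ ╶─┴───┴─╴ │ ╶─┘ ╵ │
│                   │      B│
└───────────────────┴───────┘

Checking passable neighbors of (10, 10):
Neighbors: (11, 10), (10, 11)
Count: 2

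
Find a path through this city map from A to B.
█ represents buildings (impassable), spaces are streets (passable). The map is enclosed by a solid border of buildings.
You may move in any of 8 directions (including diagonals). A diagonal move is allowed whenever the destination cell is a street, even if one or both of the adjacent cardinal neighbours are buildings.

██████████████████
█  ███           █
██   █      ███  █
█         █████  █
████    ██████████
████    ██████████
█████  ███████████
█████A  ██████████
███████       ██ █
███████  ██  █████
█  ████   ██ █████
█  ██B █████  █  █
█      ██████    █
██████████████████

Finding the shortest path from A to B:
Movement: 8-directional
Path length: 6 steps
Directions: right → down-right → down → down → down-left → left

Solution:

██████████████████
█  ███           █
██   █      ███  █
█         █████  █
████    ██████████
████    ██████████
█████  ███████████
█████A↘ ██████████
███████↓      ██ █
███████↓ ██  █████
█  ████↙  ██ █████
█  ██B←█████  █  █
█      ██████    █
██████████████████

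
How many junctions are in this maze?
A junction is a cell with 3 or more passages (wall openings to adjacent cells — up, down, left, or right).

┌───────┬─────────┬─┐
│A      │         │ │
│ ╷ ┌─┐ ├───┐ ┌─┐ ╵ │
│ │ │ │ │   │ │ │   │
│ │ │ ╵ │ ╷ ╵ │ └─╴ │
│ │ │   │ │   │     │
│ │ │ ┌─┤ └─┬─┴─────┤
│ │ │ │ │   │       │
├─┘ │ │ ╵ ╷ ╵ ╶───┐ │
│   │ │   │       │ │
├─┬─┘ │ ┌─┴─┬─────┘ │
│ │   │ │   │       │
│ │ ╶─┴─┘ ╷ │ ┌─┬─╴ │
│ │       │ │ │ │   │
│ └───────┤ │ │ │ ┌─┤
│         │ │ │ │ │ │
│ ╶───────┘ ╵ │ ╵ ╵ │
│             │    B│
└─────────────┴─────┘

Checking each cell for number of passages:

Junctions found (3+ passages):
  (0, 1): 3 passages
  (0, 6): 3 passages
  (1, 9): 3 passages
  (2, 2): 3 passages
  (3, 4): 3 passages
  (4, 3): 3 passages
  (4, 6): 3 passages
  (5, 9): 3 passages
  (7, 0): 3 passages
  (8, 5): 3 passages
  (8, 8): 3 passages
Total junctions: 11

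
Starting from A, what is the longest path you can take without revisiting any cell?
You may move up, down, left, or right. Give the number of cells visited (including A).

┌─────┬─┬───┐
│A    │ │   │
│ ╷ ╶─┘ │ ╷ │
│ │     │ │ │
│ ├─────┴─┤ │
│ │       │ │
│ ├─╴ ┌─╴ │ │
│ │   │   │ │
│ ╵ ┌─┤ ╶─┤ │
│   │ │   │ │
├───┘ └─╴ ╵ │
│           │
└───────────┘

Finding longest simple path using DFS:
Start: (0, 0)
Longest path visits 24 cells
Path: A → down → down → down → down → right → up → right → up → right → right → down → left → down → right → down → right → up → up → up → up → up → left → down

Solution:

┌─────┬─┬───┐
│A    │ │↓ ↰│
│ ╷ ╶─┘ │ ╷ │
│↓│     │B│↑│
│ ├─────┴─┤ │
│↓│  ↱ → ↓│↑│
│ ├─╴ ┌─╴ │ │
│↓│↱ ↑│↓ ↲│↑│
│ ╵ ┌─┤ ╶─┤ │
│↳ ↑│ │↳ ↓│↑│
├───┘ └─╴ ╵ │
│        ↳ ↑│
└───────────┘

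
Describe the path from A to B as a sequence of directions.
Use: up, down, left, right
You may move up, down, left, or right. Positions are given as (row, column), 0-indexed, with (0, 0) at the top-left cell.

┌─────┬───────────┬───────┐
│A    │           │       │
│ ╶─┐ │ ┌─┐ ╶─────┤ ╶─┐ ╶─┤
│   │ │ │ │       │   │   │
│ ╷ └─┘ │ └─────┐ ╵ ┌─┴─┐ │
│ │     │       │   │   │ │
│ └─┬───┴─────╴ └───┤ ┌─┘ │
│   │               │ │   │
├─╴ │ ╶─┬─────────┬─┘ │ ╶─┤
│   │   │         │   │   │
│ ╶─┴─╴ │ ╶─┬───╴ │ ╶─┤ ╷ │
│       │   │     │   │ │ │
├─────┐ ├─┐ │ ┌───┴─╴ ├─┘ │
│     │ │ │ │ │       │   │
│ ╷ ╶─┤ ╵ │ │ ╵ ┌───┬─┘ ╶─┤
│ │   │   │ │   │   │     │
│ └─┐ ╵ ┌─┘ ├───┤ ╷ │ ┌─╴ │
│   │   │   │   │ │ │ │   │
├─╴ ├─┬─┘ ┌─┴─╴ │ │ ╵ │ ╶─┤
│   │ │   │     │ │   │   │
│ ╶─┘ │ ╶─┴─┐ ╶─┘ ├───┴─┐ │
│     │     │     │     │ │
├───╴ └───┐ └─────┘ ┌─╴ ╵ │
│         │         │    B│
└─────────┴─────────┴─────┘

Finding the path and converting it to directions:
Path through cells: (0,0) → (1,0) → (1,1) → (2,1) → (2,2) → (2,3) → (1,3) → (0,3) → (0,4) → (0,5) → (1,5) → (1,6) → (1,7) → (1,8) → (2,8) → (2,9) → (1,9) → (0,9) → (0,10) → (0,11) → (1,11) → (1,12) → (2,12) → (3,12) → (3,11) → (4,11) → (4,12) → (5,12) → (6,12) → (6,11) → (7,11) → (7,12) → (8,12) → (8,11) → (9,11) → (9,12) → (10,12) → (11,12)
Directions: down, right, down, right, right, up, up, right, right, down, right, right, right, down, right, up, up, right, right, down, right, down, down, left, down, right, down, down, left, down, right, down, left, down, right, down, down

Solution:

┌─────┬───────────┬───────┐
│A    │↱ → ↓      │↱ → ↓  │
│ ╶─┐ │ ┌─┐ ╶─────┤ ╶─┐ ╶─┤
│↳ ↓│ │↑│ │↳ → → ↓│↑  │↳ ↓│
│ ╷ └─┘ │ └─────┐ ╵ ┌─┴─┐ │
│ │↳ → ↑│       │↳ ↑│   │↓│
│ └─┬───┴─────╴ └───┤ ┌─┘ │
│   │               │ │↓ ↲│
├─╴ │ ╶─┬─────────┬─┘ │ ╶─┤
│   │   │         │   │↳ ↓│
│ ╶─┴─╴ │ ╶─┬───╴ │ ╶─┤ ╷ │
│       │   │     │   │ │↓│
├─────┐ ├─┐ │ ┌───┴─╴ ├─┘ │
│     │ │ │ │ │       │↓ ↲│
│ ╷ ╶─┤ ╵ │ │ ╵ ┌───┬─┘ ╶─┤
│ │   │   │ │   │   │  ↳ ↓│
│ └─┐ ╵ ┌─┘ ├───┤ ╷ │ ┌─╴ │
│   │   │   │   │ │ │ │↓ ↲│
├─╴ ├─┬─┘ ┌─┴─╴ │ │ ╵ │ ╶─┤
│   │ │   │     │ │   │↳ ↓│
│ ╶─┘ │ ╶─┴─┐ ╶─┘ ├───┴─┐ │
│     │     │     │     │↓│
├───╴ └───┐ └─────┘ ┌─╴ ╵ │
│         │         │    B│
└─────────┴─────────┴─────┘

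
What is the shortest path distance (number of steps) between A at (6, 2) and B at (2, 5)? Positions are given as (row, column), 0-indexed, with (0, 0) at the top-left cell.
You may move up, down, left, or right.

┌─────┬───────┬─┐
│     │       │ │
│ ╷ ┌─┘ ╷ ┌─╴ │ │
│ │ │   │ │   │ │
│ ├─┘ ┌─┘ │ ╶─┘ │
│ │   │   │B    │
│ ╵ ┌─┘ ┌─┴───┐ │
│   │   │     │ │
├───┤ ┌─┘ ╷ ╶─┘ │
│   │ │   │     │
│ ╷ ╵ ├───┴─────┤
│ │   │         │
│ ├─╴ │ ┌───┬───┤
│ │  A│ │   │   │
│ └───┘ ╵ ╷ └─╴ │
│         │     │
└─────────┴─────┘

Finding path from (6, 2) to (2, 5):
Path: (6,2) → (5,2) → (4,2) → (3,2) → (3,3) → (2,3) → (2,4) → (1,4) → (0,4) → (0,5) → (0,6) → (1,6) → (1,5) → (2,5)
Distance: 13 steps

Solution:

┌─────┬───────┬─┐
│     │  ↱ → ↓│ │
│ ╷ ┌─┘ ╷ ┌─╴ │ │
│ │ │   │↑│↓ ↲│ │
│ ├─┘ ┌─┘ │ ╶─┘ │
│ │   │↱ ↑│B    │
│ ╵ ┌─┘ ┌─┴───┐ │
│   │↱ ↑│     │ │
├───┤ ┌─┘ ╷ ╶─┘ │
│   │↑│   │     │
│ ╷ ╵ ├───┴─────┤
│ │  ↑│         │
│ ├─╴ │ ┌───┬───┤
│ │  A│ │   │   │
│ └───┘ ╵ ╷ └─╴ │
│         │     │
└─────────┴─────┘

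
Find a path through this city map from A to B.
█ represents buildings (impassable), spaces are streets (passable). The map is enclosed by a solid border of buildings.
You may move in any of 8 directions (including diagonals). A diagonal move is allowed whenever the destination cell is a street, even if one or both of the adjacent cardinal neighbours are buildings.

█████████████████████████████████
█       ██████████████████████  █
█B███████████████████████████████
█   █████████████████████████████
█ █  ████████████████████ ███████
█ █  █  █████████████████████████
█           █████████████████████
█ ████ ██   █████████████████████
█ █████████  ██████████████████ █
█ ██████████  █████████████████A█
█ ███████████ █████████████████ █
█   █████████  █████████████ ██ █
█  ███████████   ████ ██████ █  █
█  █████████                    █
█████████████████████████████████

Finding the shortest path from A to B:
Movement: 8-directional
Path length: 32 steps
Directions: down → down → down-left → down-left → left → left → left → left → left → left → left → left → left → left → left → left → left → up-left → up-left → up-left → up-left → up-left → up-left → left → up-left → left → left → left → up-left → up-left → up-left → up-left

Solution:

█████████████████████████████████
█       ██████████████████████  █
█B███████████████████████████████
█ ↖ █████████████████████████████
█ █↖ ████████████████████ ███████
█ █ ↖█  █████████████████████████
█    ↖←←←   █████████████████████
█ ████ ██↖← █████████████████████
█ █████████↖ ██████████████████ █
█ ██████████↖ █████████████████A█
█ ███████████↖█████████████████↓█
█   █████████ ↖█████████████ ██↙█
█  ███████████ ↖ ████ ██████ █↙ █
█  █████████    ↖←←←←←←←←←←←←←  █
█████████████████████████████████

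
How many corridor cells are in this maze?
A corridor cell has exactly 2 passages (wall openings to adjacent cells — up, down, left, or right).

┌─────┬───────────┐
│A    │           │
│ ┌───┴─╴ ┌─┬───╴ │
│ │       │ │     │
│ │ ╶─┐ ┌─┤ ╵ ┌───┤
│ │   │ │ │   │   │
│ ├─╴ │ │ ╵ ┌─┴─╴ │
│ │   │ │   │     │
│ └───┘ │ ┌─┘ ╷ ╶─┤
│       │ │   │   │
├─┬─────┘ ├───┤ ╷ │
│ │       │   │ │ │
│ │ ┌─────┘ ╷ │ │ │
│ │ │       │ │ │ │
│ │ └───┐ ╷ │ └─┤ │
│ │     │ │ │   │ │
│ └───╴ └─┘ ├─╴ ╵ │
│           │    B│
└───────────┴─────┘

Counting cells with exactly 2 passages:
Total corridor cells: 59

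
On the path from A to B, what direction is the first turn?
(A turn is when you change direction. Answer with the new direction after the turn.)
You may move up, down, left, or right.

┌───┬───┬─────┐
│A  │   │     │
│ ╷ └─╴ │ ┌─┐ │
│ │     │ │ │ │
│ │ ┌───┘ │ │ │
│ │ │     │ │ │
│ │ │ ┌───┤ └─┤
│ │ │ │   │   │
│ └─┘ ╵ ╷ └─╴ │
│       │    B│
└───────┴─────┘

Directions: down, down, down, down, right, right, right, up, right, down, right, right
First turn direction: right

Solution:

┌───┬───┬─────┐
│A  │   │     │
│ ╷ └─╴ │ ┌─┐ │
│↓│     │ │ │ │
│ │ ┌───┘ │ │ │
│↓│ │     │ │ │
│ │ │ ┌───┤ └─┤
│↓│ │ │↱ ↓│   │
│ └─┘ ╵ ╷ └─╴ │
│↳ → → ↑│↳ → B│
└───────┴─────┘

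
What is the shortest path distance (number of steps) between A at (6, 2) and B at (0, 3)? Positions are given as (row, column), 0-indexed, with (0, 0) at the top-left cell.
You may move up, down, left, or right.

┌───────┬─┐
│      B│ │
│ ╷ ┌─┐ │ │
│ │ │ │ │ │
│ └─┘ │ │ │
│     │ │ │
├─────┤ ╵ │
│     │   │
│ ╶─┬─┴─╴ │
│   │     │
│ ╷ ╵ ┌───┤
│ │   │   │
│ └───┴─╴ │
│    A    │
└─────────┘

Finding path from (6, 2) to (0, 3):
Path: (6,2) → (6,1) → (6,0) → (5,0) → (4,0) → (4,1) → (5,1) → (5,2) → (4,2) → (4,3) → (4,4) → (3,4) → (3,3) → (2,3) → (1,3) → (0,3)
Distance: 15 steps

Solution:

┌───────┬─┐
│      B│ │
│ ╷ ┌─┐ │ │
│ │ │ │↑│ │
│ └─┘ │ │ │
│     │↑│ │
├─────┤ ╵ │
│     │↑ ↰│
│ ╶─┬─┴─╴ │
│↱ ↓│↱ → ↑│
│ ╷ ╵ ┌───┤
│↑│↳ ↑│   │
│ └───┴─╴ │
│↑ ← A    │
└─────────┘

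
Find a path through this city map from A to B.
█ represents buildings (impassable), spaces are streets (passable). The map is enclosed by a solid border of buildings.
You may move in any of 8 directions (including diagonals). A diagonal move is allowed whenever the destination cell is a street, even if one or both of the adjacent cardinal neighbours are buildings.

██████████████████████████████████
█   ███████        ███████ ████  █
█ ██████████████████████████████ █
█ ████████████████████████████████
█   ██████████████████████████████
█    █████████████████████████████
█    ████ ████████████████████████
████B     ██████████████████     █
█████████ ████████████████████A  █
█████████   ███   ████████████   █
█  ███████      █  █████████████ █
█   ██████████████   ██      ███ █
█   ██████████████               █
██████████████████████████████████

Finding the shortest path from A to B:
Movement: 8-directional
Path length: 31 steps
Directions: down-right → down-right → down → down-left → left → left → left → left → left → left → left → left → left → left → left → left → up-left → up-left → up-left → left → down-left → left → left → left → up-left → up-left → up-left → left → left → left → left

Solution:

██████████████████████████████████
█   ███████        ███████ ████  █
█ ██████████████████████████████ █
█ ████████████████████████████████
█   ██████████████████████████████
█    █████████████████████████████
█    ████ ████████████████████████
████B←←←← ██████████████████     █
█████████↖████████████████████A  █
█████████ ↖ ███↙← ████████████ ↘ █
█  ███████ ↖←←← █↖ █████████████↓█
█   ██████████████↖  ██      ███↙█
█   ██████████████ ↖←←←←←←←←←←←← █
██████████████████████████████████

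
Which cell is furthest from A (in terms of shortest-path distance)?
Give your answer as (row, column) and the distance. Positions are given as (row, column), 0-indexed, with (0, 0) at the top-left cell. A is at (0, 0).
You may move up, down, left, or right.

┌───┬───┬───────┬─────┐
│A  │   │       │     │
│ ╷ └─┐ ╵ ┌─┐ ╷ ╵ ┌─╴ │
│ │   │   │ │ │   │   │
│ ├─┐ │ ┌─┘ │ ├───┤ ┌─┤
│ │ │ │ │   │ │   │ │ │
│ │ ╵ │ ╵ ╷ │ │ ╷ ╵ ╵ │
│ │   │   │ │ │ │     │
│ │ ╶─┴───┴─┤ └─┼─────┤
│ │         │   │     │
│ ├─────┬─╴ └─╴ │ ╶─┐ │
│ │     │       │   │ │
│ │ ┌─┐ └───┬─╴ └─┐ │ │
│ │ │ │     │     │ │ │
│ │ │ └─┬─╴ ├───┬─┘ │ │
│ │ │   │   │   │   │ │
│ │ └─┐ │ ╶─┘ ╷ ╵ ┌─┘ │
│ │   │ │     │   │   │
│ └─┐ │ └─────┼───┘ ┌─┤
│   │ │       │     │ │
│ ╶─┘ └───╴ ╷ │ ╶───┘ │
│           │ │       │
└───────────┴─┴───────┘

Computing BFS distances from A to all cells:
Furthest cell: (9, 10)
Distance: 53 steps

Path from A to the furthest cell:

┌───┬───┬───────┬─────┐
│A  │   │       │     │
│ ╷ └─┐ ╵ ┌─┐ ╷ ╵ ┌─╴ │
│↓│   │   │ │ │   │   │
│ ├─┐ │ ┌─┘ │ ├───┤ ┌─┤
│↓│ │ │ │   │ │   │ │ │
│ │ ╵ │ ╵ ╷ │ │ ╷ ╵ ╵ │
│↓│   │   │ │ │ │     │
│ │ ╶─┴───┴─┤ └─┼─────┤
│↓│         │   │↱ → ↓│
│ ├─────┬─╴ └─╴ │ ╶─┐ │
│↓│↱ → ↓│       │↑ ↰│↓│
│ │ ┌─┐ └───┬─╴ └─┐ │ │
│↓│↑│ │↳ → ↓│     │↑│↓│
│ │ │ └─┬─╴ ├───┬─┘ │ │
│↓│↑│   │↓ ↲│↱ ↓│↱ ↑│↓│
│ │ └─┐ │ ╶─┘ ╷ ╵ ┌─┘ │
│↓│↑ ↰│ │↳ → ↑│↳ ↑│↓ ↲│
│ └─┐ │ └─────┼───┘ ┌─┤
│↓  │↑│       │↓ ← ↲│B│
│ ╶─┘ └───╴ ╷ │ ╶───┘ │
│↳ → ↑      │ │↳ → → ↑│
└───────────┴─┴───────┘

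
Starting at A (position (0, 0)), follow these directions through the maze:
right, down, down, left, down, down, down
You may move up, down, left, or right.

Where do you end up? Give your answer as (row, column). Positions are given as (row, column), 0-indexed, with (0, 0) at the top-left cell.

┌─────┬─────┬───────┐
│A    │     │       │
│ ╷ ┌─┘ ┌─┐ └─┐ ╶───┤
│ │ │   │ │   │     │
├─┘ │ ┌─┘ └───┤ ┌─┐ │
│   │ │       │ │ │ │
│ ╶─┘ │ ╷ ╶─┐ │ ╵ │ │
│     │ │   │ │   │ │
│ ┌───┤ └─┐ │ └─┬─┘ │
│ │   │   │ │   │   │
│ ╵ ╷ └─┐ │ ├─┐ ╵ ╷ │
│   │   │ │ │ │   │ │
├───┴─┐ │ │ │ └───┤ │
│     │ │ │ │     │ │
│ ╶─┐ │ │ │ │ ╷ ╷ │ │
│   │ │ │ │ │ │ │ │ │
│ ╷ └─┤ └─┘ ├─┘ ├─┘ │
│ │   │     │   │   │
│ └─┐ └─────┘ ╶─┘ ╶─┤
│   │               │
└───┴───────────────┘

Following directions step by step:
Start: (0, 0)
  right: (0, 0) → (0, 1)
  down: (0, 1) → (1, 1)
  down: (1, 1) → (2, 1)
  left: (2, 1) → (2, 0)
  down: (2, 0) → (3, 0)
  down: (3, 0) → (4, 0)
  down: (4, 0) → (5, 0)
Final position: (5, 0)

Path taken:

┌─────┬─────┬───────┐
│A ↓  │     │       │
│ ╷ ┌─┘ ┌─┐ └─┐ ╶───┤
│ │↓│   │ │   │     │
├─┘ │ ┌─┘ └───┤ ┌─┐ │
│↓ ↲│ │       │ │ │ │
│ ╶─┘ │ ╷ ╶─┐ │ ╵ │ │
│↓    │ │   │ │   │ │
│ ┌───┤ └─┐ │ └─┬─┘ │
│↓│   │   │ │   │   │
│ ╵ ╷ └─┐ │ ├─┐ ╵ ╷ │
│B  │   │ │ │ │   │ │
├───┴─┐ │ │ │ └───┤ │
│     │ │ │ │     │ │
│ ╶─┐ │ │ │ │ ╷ ╷ │ │
│   │ │ │ │ │ │ │ │ │
│ ╷ └─┤ └─┘ ├─┘ ├─┘ │
│ │   │     │   │   │
│ └─┐ └─────┘ ╶─┘ ╶─┤
│   │               │
└───┴───────────────┘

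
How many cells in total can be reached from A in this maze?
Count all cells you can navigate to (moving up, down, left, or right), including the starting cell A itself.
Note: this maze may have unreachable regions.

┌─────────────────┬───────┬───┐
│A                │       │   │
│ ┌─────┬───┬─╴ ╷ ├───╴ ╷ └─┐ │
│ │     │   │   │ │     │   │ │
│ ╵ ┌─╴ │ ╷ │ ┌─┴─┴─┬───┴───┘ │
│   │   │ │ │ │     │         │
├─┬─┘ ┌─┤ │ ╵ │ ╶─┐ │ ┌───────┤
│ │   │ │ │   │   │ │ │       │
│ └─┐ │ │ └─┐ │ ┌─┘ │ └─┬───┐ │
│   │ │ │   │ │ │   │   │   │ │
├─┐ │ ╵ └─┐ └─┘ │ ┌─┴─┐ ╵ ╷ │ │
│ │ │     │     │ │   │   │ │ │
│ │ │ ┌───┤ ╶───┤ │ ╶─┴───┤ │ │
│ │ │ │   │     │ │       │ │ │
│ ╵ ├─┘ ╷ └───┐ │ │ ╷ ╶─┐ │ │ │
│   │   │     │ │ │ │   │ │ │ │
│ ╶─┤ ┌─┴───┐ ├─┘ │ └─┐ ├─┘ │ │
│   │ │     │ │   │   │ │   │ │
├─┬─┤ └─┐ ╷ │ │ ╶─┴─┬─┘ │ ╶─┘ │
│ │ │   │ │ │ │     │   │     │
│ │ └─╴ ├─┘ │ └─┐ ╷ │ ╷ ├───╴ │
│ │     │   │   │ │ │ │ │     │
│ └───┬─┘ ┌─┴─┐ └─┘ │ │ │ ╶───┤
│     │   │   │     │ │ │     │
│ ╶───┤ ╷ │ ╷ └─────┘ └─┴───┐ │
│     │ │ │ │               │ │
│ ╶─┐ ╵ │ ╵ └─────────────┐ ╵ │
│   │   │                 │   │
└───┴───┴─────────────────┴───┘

Using BFS/flood-fill to find all reachable cells from A:
Maze size: 14 × 15 = 210 total cells
123 cell(s) are walled off and cannot be reached from A.
Reachable cells: 87

Reachable region (· marks reachable cells):

┌─────────────────┬───────┬───┐
│A · · · · · · · ·│       │   │
│ ┌─────┬───┬─╴ ╷ ├───╴ ╷ └─┐ │
│·│· · ·│· ·│· ·│·│     │   │ │
│ ╵ ┌─╴ │ ╷ │ ┌─┴─┴─┬───┴───┘ │
│· ·│· ·│·│·│·│· · ·│         │
├─┬─┘ ┌─┤ │ ╵ │ ╶─┐ │ ┌───────┤
│ │· ·│·│·│· ·│· ·│·│ │       │
│ └─┐ │ │ └─┐ │ ┌─┘ │ └─┬───┐ │
│   │·│·│· ·│·│·│· ·│   │   │ │
├─┐ │ ╵ └─┐ └─┘ │ ┌─┴─┐ ╵ ╷ │ │
│ │ │· · ·│· · ·│·│   │   │ │ │
│ │ │ ┌───┤ ╶───┤ │ ╶─┴───┤ │ │
│ │ │·│· ·│· · ·│·│       │ │ │
│ ╵ ├─┘ ╷ └───┐ │ │ ╷ ╶─┐ │ │ │
│   │· ·│· · ·│·│·│ │   │ │ │ │
│ ╶─┤ ┌─┴───┐ ├─┘ │ └─┐ ├─┘ │ │
│   │·│     │·│· ·│   │ │   │ │
├─┬─┤ └─┐ ╷ │ │ ╶─┴─┬─┘ │ ╶─┘ │
│ │·│· ·│ │ │·│· · ·│   │     │
│ │ └─╴ ├─┘ │ └─┐ ╷ │ ╷ ├───╴ │
│ │· · ·│   │· ·│·│·│ │ │     │
│ └───┬─┘ ┌─┴─┐ └─┘ │ │ │ ╶───┤
│     │   │   │· · ·│ │ │     │
│ ╶───┤ ╷ │ ╷ └─────┘ └─┴───┐ │
│     │ │ │ │               │ │
│ ╶─┐ ╵ │ ╵ └─────────────┐ ╵ │
│   │   │                 │   │
└───┴───┴─────────────────┴───┘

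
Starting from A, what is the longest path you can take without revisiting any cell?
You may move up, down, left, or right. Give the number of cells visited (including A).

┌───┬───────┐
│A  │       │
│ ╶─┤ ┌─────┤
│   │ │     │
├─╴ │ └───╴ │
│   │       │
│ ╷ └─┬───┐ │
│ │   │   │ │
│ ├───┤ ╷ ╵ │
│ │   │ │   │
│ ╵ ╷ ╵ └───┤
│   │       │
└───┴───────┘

Finding longest simple path using DFS:
Start: (0, 0)
Longest path visits 28 cells
Path: A → down → right → down → left → down → down → down → right → up → right → down → right → up → up → right → down → right → up → up → left → left → left → up → up → right → right → right

Solution:

┌───┬───────┐
│A  │↱ → → B│
│ ╶─┤ ┌─────┤
│↳ ↓│↑│     │
├─╴ │ └───╴ │
│↓ ↲│↑ ← ← ↰│
│ ╷ └─┬───┐ │
│↓│   │↱ ↓│↑│
│ ├───┤ ╷ ╵ │
│↓│↱ ↓│↑│↳ ↑│
│ ╵ ╷ ╵ └───┤
│↳ ↑│↳ ↑    │
└───┴───────┘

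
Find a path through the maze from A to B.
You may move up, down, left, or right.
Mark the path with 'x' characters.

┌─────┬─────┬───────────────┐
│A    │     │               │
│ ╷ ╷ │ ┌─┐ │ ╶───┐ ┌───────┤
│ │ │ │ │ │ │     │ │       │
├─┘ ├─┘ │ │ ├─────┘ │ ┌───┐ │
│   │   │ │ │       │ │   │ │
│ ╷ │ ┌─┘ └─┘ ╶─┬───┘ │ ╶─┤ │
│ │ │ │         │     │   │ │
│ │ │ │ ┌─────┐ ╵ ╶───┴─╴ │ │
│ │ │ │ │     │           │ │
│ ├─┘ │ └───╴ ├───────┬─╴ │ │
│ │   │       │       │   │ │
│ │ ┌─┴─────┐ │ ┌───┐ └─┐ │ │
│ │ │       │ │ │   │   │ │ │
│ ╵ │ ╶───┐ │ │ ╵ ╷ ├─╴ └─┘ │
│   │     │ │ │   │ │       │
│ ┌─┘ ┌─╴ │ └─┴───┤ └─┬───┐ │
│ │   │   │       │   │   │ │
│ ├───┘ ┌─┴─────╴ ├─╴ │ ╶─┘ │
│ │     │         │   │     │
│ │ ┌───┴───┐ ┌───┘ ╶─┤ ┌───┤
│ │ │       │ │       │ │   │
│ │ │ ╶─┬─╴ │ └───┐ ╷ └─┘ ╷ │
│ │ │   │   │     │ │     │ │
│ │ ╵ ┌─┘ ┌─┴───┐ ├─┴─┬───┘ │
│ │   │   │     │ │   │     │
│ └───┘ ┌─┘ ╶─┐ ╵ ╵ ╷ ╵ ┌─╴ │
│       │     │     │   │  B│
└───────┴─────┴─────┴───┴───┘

Finding the shortest path through the maze:
Path length: 66 steps
Directions: right → down → down → left → down → down → down → down → down → down → down → down → down → down → down → right → right → right → up → right → up → right → up → left → left → left → down → down → left → up → up → up → right → right → up → right → up → left → left → up → right → right → right → down → down → right → right → right → down → left → left → down → down → right → right → down → down → right → up → right → down → right → up → right → right → down

Solution:

┌─────┬─────┬───────────────┐
│A x  │     │               │
│ ╷ ╷ │ ┌─┐ │ ╶───┐ ┌───────┤
│ │x│ │ │ │ │     │ │       │
├─┘ ├─┘ │ │ ├─────┘ │ ┌───┐ │
│x x│   │ │ │       │ │   │ │
│ ╷ │ ┌─┘ └─┘ ╶─┬───┘ │ ╶─┤ │
│x│ │ │         │     │   │ │
│ │ │ │ ┌─────┐ ╵ ╶───┴─╴ │ │
│x│ │ │ │     │           │ │
│ ├─┘ │ └───╴ ├───────┬─╴ │ │
│x│   │       │       │   │ │
│ │ ┌─┴─────┐ │ ┌───┐ └─┐ │ │
│x│ │x x x x│ │ │   │   │ │ │
│ ╵ │ ╶───┐ │ │ ╵ ╷ ├─╴ └─┘ │
│x  │x x x│x│ │   │ │       │
│ ┌─┘ ┌─╴ │ └─┴───┤ └─┬───┐ │
│x│   │x x│x x x x│   │   │ │
│ ├───┘ ┌─┴─────╴ ├─╴ │ ╶─┘ │
│x│x x x│    x x x│   │     │
│ │ ┌───┴───┐ ┌───┘ ╶─┤ ┌───┤
│x│x│x x x x│x│       │ │   │
│ │ │ ╶─┬─╴ │ └───┐ ╷ └─┘ ╷ │
│x│x│x  │x x│x x x│ │     │ │
│ │ ╵ ┌─┘ ┌─┴───┐ ├─┴─┬───┘ │
│x│x x│x x│     │x│x x│x x x│
│ └───┘ ┌─┘ ╶─┐ ╵ ╵ ╷ ╵ ┌─╴ │
│x x x x│     │  x x│x x│  B│
└───────┴─────┴─────┴───┴───┘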